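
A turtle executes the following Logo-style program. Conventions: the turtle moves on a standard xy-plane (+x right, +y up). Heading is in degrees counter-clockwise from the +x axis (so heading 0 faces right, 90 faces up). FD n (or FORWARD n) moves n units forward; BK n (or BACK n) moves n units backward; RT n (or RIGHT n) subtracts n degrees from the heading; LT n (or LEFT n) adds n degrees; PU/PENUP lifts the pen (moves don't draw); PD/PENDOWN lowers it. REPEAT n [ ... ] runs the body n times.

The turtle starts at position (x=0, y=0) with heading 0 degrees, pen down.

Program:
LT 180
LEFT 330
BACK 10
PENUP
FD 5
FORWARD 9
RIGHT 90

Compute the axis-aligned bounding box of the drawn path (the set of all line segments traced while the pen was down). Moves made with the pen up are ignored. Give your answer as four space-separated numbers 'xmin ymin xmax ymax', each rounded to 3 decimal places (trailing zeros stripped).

Executing turtle program step by step:
Start: pos=(0,0), heading=0, pen down
LT 180: heading 0 -> 180
LT 330: heading 180 -> 150
BK 10: (0,0) -> (8.66,-5) [heading=150, draw]
PU: pen up
FD 5: (8.66,-5) -> (4.33,-2.5) [heading=150, move]
FD 9: (4.33,-2.5) -> (-3.464,2) [heading=150, move]
RT 90: heading 150 -> 60
Final: pos=(-3.464,2), heading=60, 1 segment(s) drawn

Segment endpoints: x in {0, 8.66}, y in {-5, 0}
xmin=0, ymin=-5, xmax=8.66, ymax=0

Answer: 0 -5 8.66 0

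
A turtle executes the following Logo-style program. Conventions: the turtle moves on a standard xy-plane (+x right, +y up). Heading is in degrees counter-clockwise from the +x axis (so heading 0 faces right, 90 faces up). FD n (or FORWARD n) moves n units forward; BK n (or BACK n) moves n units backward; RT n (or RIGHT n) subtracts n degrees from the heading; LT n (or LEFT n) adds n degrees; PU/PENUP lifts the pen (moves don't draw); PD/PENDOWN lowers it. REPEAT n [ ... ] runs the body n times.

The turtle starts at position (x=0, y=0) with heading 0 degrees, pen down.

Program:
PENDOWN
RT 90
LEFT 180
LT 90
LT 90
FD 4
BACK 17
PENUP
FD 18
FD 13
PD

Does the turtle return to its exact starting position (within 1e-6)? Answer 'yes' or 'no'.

Answer: no

Derivation:
Executing turtle program step by step:
Start: pos=(0,0), heading=0, pen down
PD: pen down
RT 90: heading 0 -> 270
LT 180: heading 270 -> 90
LT 90: heading 90 -> 180
LT 90: heading 180 -> 270
FD 4: (0,0) -> (0,-4) [heading=270, draw]
BK 17: (0,-4) -> (0,13) [heading=270, draw]
PU: pen up
FD 18: (0,13) -> (0,-5) [heading=270, move]
FD 13: (0,-5) -> (0,-18) [heading=270, move]
PD: pen down
Final: pos=(0,-18), heading=270, 2 segment(s) drawn

Start position: (0, 0)
Final position: (0, -18)
Distance = 18; >= 1e-6 -> NOT closed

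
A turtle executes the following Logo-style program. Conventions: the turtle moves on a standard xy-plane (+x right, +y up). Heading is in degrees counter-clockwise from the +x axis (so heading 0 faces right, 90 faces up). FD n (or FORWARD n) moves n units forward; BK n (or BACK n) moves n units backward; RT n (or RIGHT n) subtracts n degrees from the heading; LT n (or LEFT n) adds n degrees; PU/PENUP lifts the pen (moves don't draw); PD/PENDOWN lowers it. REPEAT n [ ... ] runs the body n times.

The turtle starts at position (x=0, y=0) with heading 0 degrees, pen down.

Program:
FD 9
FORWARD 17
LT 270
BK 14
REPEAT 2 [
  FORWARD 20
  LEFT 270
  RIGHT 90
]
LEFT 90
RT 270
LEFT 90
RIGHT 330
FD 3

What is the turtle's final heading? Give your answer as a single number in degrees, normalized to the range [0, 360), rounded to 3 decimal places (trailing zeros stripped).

Answer: 210

Derivation:
Executing turtle program step by step:
Start: pos=(0,0), heading=0, pen down
FD 9: (0,0) -> (9,0) [heading=0, draw]
FD 17: (9,0) -> (26,0) [heading=0, draw]
LT 270: heading 0 -> 270
BK 14: (26,0) -> (26,14) [heading=270, draw]
REPEAT 2 [
  -- iteration 1/2 --
  FD 20: (26,14) -> (26,-6) [heading=270, draw]
  LT 270: heading 270 -> 180
  RT 90: heading 180 -> 90
  -- iteration 2/2 --
  FD 20: (26,-6) -> (26,14) [heading=90, draw]
  LT 270: heading 90 -> 0
  RT 90: heading 0 -> 270
]
LT 90: heading 270 -> 0
RT 270: heading 0 -> 90
LT 90: heading 90 -> 180
RT 330: heading 180 -> 210
FD 3: (26,14) -> (23.402,12.5) [heading=210, draw]
Final: pos=(23.402,12.5), heading=210, 6 segment(s) drawn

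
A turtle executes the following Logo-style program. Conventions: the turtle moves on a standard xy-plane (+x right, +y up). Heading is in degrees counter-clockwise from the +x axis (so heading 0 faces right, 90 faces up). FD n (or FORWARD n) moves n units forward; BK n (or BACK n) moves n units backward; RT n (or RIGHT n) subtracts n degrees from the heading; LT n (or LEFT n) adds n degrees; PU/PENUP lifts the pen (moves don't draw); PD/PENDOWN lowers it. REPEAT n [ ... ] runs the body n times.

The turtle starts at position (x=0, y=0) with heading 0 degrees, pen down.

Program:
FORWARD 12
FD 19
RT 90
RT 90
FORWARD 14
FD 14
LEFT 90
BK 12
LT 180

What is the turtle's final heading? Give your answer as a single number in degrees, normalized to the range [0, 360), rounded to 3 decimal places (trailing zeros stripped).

Answer: 90

Derivation:
Executing turtle program step by step:
Start: pos=(0,0), heading=0, pen down
FD 12: (0,0) -> (12,0) [heading=0, draw]
FD 19: (12,0) -> (31,0) [heading=0, draw]
RT 90: heading 0 -> 270
RT 90: heading 270 -> 180
FD 14: (31,0) -> (17,0) [heading=180, draw]
FD 14: (17,0) -> (3,0) [heading=180, draw]
LT 90: heading 180 -> 270
BK 12: (3,0) -> (3,12) [heading=270, draw]
LT 180: heading 270 -> 90
Final: pos=(3,12), heading=90, 5 segment(s) drawn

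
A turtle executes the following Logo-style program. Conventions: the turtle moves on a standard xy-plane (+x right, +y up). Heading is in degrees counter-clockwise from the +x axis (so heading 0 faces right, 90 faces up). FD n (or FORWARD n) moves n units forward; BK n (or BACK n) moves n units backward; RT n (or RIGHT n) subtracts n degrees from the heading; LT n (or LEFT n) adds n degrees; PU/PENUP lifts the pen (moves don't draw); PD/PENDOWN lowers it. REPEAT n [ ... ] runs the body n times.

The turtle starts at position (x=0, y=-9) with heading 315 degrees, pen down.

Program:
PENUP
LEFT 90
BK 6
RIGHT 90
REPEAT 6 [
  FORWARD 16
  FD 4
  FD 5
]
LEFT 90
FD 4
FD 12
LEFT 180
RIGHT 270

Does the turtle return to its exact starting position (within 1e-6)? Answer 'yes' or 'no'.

Answer: no

Derivation:
Executing turtle program step by step:
Start: pos=(0,-9), heading=315, pen down
PU: pen up
LT 90: heading 315 -> 45
BK 6: (0,-9) -> (-4.243,-13.243) [heading=45, move]
RT 90: heading 45 -> 315
REPEAT 6 [
  -- iteration 1/6 --
  FD 16: (-4.243,-13.243) -> (7.071,-24.556) [heading=315, move]
  FD 4: (7.071,-24.556) -> (9.899,-27.385) [heading=315, move]
  FD 5: (9.899,-27.385) -> (13.435,-30.92) [heading=315, move]
  -- iteration 2/6 --
  FD 16: (13.435,-30.92) -> (24.749,-42.234) [heading=315, move]
  FD 4: (24.749,-42.234) -> (27.577,-45.062) [heading=315, move]
  FD 5: (27.577,-45.062) -> (31.113,-48.598) [heading=315, move]
  -- iteration 3/6 --
  FD 16: (31.113,-48.598) -> (42.426,-59.912) [heading=315, move]
  FD 4: (42.426,-59.912) -> (45.255,-62.74) [heading=315, move]
  FD 5: (45.255,-62.74) -> (48.79,-66.276) [heading=315, move]
  -- iteration 4/6 --
  FD 16: (48.79,-66.276) -> (60.104,-77.589) [heading=315, move]
  FD 4: (60.104,-77.589) -> (62.933,-80.418) [heading=315, move]
  FD 5: (62.933,-80.418) -> (66.468,-83.953) [heading=315, move]
  -- iteration 5/6 --
  FD 16: (66.468,-83.953) -> (77.782,-95.267) [heading=315, move]
  FD 4: (77.782,-95.267) -> (80.61,-98.095) [heading=315, move]
  FD 5: (80.61,-98.095) -> (84.146,-101.631) [heading=315, move]
  -- iteration 6/6 --
  FD 16: (84.146,-101.631) -> (95.459,-112.945) [heading=315, move]
  FD 4: (95.459,-112.945) -> (98.288,-115.773) [heading=315, move]
  FD 5: (98.288,-115.773) -> (101.823,-119.309) [heading=315, move]
]
LT 90: heading 315 -> 45
FD 4: (101.823,-119.309) -> (104.652,-116.48) [heading=45, move]
FD 12: (104.652,-116.48) -> (113.137,-107.995) [heading=45, move]
LT 180: heading 45 -> 225
RT 270: heading 225 -> 315
Final: pos=(113.137,-107.995), heading=315, 0 segment(s) drawn

Start position: (0, -9)
Final position: (113.137, -107.995)
Distance = 150.333; >= 1e-6 -> NOT closed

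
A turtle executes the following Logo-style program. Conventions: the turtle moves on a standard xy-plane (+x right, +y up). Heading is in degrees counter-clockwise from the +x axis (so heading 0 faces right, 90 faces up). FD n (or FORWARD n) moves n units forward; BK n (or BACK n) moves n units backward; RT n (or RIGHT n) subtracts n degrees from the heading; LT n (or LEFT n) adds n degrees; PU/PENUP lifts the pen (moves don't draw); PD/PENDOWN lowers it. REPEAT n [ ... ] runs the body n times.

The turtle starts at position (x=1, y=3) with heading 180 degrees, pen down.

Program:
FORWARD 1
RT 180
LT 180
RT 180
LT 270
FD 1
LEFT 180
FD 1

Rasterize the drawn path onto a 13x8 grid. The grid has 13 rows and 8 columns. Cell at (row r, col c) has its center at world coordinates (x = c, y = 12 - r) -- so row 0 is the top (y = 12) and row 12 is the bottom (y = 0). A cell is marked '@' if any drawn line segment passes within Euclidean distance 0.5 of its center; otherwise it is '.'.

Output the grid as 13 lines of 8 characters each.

Answer: ........
........
........
........
........
........
........
........
........
@@......
@.......
........
........

Derivation:
Segment 0: (1,3) -> (0,3)
Segment 1: (0,3) -> (-0,2)
Segment 2: (-0,2) -> (0,3)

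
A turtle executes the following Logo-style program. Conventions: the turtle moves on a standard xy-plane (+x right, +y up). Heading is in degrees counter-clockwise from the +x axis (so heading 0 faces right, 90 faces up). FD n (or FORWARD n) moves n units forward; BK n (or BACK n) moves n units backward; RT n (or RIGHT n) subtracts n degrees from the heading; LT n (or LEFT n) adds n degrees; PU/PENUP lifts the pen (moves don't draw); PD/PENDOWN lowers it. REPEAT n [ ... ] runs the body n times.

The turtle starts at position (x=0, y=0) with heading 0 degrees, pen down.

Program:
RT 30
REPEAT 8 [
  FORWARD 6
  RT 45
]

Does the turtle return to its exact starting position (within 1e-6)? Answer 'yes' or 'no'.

Executing turtle program step by step:
Start: pos=(0,0), heading=0, pen down
RT 30: heading 0 -> 330
REPEAT 8 [
  -- iteration 1/8 --
  FD 6: (0,0) -> (5.196,-3) [heading=330, draw]
  RT 45: heading 330 -> 285
  -- iteration 2/8 --
  FD 6: (5.196,-3) -> (6.749,-8.796) [heading=285, draw]
  RT 45: heading 285 -> 240
  -- iteration 3/8 --
  FD 6: (6.749,-8.796) -> (3.749,-13.992) [heading=240, draw]
  RT 45: heading 240 -> 195
  -- iteration 4/8 --
  FD 6: (3.749,-13.992) -> (-2.046,-15.545) [heading=195, draw]
  RT 45: heading 195 -> 150
  -- iteration 5/8 --
  FD 6: (-2.046,-15.545) -> (-7.243,-12.545) [heading=150, draw]
  RT 45: heading 150 -> 105
  -- iteration 6/8 --
  FD 6: (-7.243,-12.545) -> (-8.796,-6.749) [heading=105, draw]
  RT 45: heading 105 -> 60
  -- iteration 7/8 --
  FD 6: (-8.796,-6.749) -> (-5.796,-1.553) [heading=60, draw]
  RT 45: heading 60 -> 15
  -- iteration 8/8 --
  FD 6: (-5.796,-1.553) -> (0,0) [heading=15, draw]
  RT 45: heading 15 -> 330
]
Final: pos=(0,0), heading=330, 8 segment(s) drawn

Start position: (0, 0)
Final position: (0, 0)
Distance = 0; < 1e-6 -> CLOSED

Answer: yes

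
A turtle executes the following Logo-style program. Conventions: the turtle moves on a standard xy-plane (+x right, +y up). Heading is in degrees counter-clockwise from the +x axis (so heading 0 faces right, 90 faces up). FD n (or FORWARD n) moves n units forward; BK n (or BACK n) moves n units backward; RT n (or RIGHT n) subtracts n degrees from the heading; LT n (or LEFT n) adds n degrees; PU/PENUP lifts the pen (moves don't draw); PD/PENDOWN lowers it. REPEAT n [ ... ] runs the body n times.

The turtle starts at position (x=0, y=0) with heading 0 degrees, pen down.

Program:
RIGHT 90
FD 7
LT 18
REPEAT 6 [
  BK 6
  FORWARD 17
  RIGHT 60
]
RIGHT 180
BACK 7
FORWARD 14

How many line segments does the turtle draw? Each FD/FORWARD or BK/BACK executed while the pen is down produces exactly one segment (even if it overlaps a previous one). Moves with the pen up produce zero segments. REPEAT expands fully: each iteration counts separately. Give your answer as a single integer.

Executing turtle program step by step:
Start: pos=(0,0), heading=0, pen down
RT 90: heading 0 -> 270
FD 7: (0,0) -> (0,-7) [heading=270, draw]
LT 18: heading 270 -> 288
REPEAT 6 [
  -- iteration 1/6 --
  BK 6: (0,-7) -> (-1.854,-1.294) [heading=288, draw]
  FD 17: (-1.854,-1.294) -> (3.399,-17.462) [heading=288, draw]
  RT 60: heading 288 -> 228
  -- iteration 2/6 --
  BK 6: (3.399,-17.462) -> (7.414,-13.003) [heading=228, draw]
  FD 17: (7.414,-13.003) -> (-3.961,-25.636) [heading=228, draw]
  RT 60: heading 228 -> 168
  -- iteration 3/6 --
  BK 6: (-3.961,-25.636) -> (1.908,-26.884) [heading=168, draw]
  FD 17: (1.908,-26.884) -> (-14.721,-23.349) [heading=168, draw]
  RT 60: heading 168 -> 108
  -- iteration 4/6 --
  BK 6: (-14.721,-23.349) -> (-12.867,-29.056) [heading=108, draw]
  FD 17: (-12.867,-29.056) -> (-18.12,-12.888) [heading=108, draw]
  RT 60: heading 108 -> 48
  -- iteration 5/6 --
  BK 6: (-18.12,-12.888) -> (-22.135,-17.346) [heading=48, draw]
  FD 17: (-22.135,-17.346) -> (-10.76,-4.713) [heading=48, draw]
  RT 60: heading 48 -> 348
  -- iteration 6/6 --
  BK 6: (-10.76,-4.713) -> (-16.629,-3.466) [heading=348, draw]
  FD 17: (-16.629,-3.466) -> (0,-7) [heading=348, draw]
  RT 60: heading 348 -> 288
]
RT 180: heading 288 -> 108
BK 7: (0,-7) -> (2.163,-13.657) [heading=108, draw]
FD 14: (2.163,-13.657) -> (-2.163,-0.343) [heading=108, draw]
Final: pos=(-2.163,-0.343), heading=108, 15 segment(s) drawn
Segments drawn: 15

Answer: 15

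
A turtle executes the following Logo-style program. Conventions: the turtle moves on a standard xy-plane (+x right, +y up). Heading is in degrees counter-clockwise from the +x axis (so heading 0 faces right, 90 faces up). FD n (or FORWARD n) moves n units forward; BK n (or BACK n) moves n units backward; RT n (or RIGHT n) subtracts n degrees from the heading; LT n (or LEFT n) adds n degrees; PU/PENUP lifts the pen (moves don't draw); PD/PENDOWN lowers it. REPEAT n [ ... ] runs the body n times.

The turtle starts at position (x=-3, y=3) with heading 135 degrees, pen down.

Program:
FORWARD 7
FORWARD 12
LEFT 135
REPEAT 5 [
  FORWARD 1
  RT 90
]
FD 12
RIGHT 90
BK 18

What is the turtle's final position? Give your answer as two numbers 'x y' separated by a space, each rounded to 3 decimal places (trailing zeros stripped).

Answer: -28.435 -2.565

Derivation:
Executing turtle program step by step:
Start: pos=(-3,3), heading=135, pen down
FD 7: (-3,3) -> (-7.95,7.95) [heading=135, draw]
FD 12: (-7.95,7.95) -> (-16.435,16.435) [heading=135, draw]
LT 135: heading 135 -> 270
REPEAT 5 [
  -- iteration 1/5 --
  FD 1: (-16.435,16.435) -> (-16.435,15.435) [heading=270, draw]
  RT 90: heading 270 -> 180
  -- iteration 2/5 --
  FD 1: (-16.435,15.435) -> (-17.435,15.435) [heading=180, draw]
  RT 90: heading 180 -> 90
  -- iteration 3/5 --
  FD 1: (-17.435,15.435) -> (-17.435,16.435) [heading=90, draw]
  RT 90: heading 90 -> 0
  -- iteration 4/5 --
  FD 1: (-17.435,16.435) -> (-16.435,16.435) [heading=0, draw]
  RT 90: heading 0 -> 270
  -- iteration 5/5 --
  FD 1: (-16.435,16.435) -> (-16.435,15.435) [heading=270, draw]
  RT 90: heading 270 -> 180
]
FD 12: (-16.435,15.435) -> (-28.435,15.435) [heading=180, draw]
RT 90: heading 180 -> 90
BK 18: (-28.435,15.435) -> (-28.435,-2.565) [heading=90, draw]
Final: pos=(-28.435,-2.565), heading=90, 9 segment(s) drawn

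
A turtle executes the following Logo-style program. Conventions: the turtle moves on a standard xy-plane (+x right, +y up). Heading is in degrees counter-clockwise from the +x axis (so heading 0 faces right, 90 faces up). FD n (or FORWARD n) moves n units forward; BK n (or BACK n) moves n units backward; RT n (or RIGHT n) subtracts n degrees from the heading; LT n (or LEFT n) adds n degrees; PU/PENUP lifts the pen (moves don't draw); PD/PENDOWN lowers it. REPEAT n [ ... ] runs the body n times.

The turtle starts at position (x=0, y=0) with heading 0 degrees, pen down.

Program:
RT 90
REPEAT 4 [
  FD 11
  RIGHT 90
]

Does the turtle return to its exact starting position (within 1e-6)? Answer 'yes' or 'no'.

Answer: yes

Derivation:
Executing turtle program step by step:
Start: pos=(0,0), heading=0, pen down
RT 90: heading 0 -> 270
REPEAT 4 [
  -- iteration 1/4 --
  FD 11: (0,0) -> (0,-11) [heading=270, draw]
  RT 90: heading 270 -> 180
  -- iteration 2/4 --
  FD 11: (0,-11) -> (-11,-11) [heading=180, draw]
  RT 90: heading 180 -> 90
  -- iteration 3/4 --
  FD 11: (-11,-11) -> (-11,0) [heading=90, draw]
  RT 90: heading 90 -> 0
  -- iteration 4/4 --
  FD 11: (-11,0) -> (0,0) [heading=0, draw]
  RT 90: heading 0 -> 270
]
Final: pos=(0,0), heading=270, 4 segment(s) drawn

Start position: (0, 0)
Final position: (0, 0)
Distance = 0; < 1e-6 -> CLOSED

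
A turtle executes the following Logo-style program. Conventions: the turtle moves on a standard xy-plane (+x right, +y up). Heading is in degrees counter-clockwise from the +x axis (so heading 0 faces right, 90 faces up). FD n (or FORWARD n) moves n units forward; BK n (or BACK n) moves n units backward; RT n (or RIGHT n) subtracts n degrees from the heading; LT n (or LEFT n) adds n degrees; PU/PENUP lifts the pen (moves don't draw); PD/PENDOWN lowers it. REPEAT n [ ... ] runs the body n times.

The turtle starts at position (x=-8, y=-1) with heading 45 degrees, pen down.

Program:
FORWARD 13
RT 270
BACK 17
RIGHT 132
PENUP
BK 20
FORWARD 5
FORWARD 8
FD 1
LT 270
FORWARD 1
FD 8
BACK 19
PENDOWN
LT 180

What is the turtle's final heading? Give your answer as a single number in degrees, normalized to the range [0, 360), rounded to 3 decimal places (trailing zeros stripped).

Executing turtle program step by step:
Start: pos=(-8,-1), heading=45, pen down
FD 13: (-8,-1) -> (1.192,8.192) [heading=45, draw]
RT 270: heading 45 -> 135
BK 17: (1.192,8.192) -> (13.213,-3.828) [heading=135, draw]
RT 132: heading 135 -> 3
PU: pen up
BK 20: (13.213,-3.828) -> (-6.759,-4.875) [heading=3, move]
FD 5: (-6.759,-4.875) -> (-1.766,-4.613) [heading=3, move]
FD 8: (-1.766,-4.613) -> (6.223,-4.195) [heading=3, move]
FD 1: (6.223,-4.195) -> (7.221,-4.142) [heading=3, move]
LT 270: heading 3 -> 273
FD 1: (7.221,-4.142) -> (7.274,-5.141) [heading=273, move]
FD 8: (7.274,-5.141) -> (7.692,-13.13) [heading=273, move]
BK 19: (7.692,-13.13) -> (6.698,5.844) [heading=273, move]
PD: pen down
LT 180: heading 273 -> 93
Final: pos=(6.698,5.844), heading=93, 2 segment(s) drawn

Answer: 93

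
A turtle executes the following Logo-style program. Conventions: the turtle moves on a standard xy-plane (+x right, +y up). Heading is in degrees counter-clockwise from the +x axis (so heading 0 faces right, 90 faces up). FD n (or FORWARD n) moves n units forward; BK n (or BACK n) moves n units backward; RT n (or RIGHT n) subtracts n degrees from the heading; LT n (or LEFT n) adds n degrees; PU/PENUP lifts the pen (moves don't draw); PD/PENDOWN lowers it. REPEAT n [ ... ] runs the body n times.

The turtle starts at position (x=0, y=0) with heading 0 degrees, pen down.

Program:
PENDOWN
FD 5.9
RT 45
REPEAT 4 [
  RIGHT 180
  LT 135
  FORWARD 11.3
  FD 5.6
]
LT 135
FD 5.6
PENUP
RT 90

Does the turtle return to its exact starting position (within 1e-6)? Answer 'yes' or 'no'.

Answer: no

Derivation:
Executing turtle program step by step:
Start: pos=(0,0), heading=0, pen down
PD: pen down
FD 5.9: (0,0) -> (5.9,0) [heading=0, draw]
RT 45: heading 0 -> 315
REPEAT 4 [
  -- iteration 1/4 --
  RT 180: heading 315 -> 135
  LT 135: heading 135 -> 270
  FD 11.3: (5.9,0) -> (5.9,-11.3) [heading=270, draw]
  FD 5.6: (5.9,-11.3) -> (5.9,-16.9) [heading=270, draw]
  -- iteration 2/4 --
  RT 180: heading 270 -> 90
  LT 135: heading 90 -> 225
  FD 11.3: (5.9,-16.9) -> (-2.09,-24.89) [heading=225, draw]
  FD 5.6: (-2.09,-24.89) -> (-6.05,-28.85) [heading=225, draw]
  -- iteration 3/4 --
  RT 180: heading 225 -> 45
  LT 135: heading 45 -> 180
  FD 11.3: (-6.05,-28.85) -> (-17.35,-28.85) [heading=180, draw]
  FD 5.6: (-17.35,-28.85) -> (-22.95,-28.85) [heading=180, draw]
  -- iteration 4/4 --
  RT 180: heading 180 -> 0
  LT 135: heading 0 -> 135
  FD 11.3: (-22.95,-28.85) -> (-30.94,-20.86) [heading=135, draw]
  FD 5.6: (-30.94,-20.86) -> (-34.9,-16.9) [heading=135, draw]
]
LT 135: heading 135 -> 270
FD 5.6: (-34.9,-16.9) -> (-34.9,-22.5) [heading=270, draw]
PU: pen up
RT 90: heading 270 -> 180
Final: pos=(-34.9,-22.5), heading=180, 10 segment(s) drawn

Start position: (0, 0)
Final position: (-34.9, -22.5)
Distance = 41.524; >= 1e-6 -> NOT closed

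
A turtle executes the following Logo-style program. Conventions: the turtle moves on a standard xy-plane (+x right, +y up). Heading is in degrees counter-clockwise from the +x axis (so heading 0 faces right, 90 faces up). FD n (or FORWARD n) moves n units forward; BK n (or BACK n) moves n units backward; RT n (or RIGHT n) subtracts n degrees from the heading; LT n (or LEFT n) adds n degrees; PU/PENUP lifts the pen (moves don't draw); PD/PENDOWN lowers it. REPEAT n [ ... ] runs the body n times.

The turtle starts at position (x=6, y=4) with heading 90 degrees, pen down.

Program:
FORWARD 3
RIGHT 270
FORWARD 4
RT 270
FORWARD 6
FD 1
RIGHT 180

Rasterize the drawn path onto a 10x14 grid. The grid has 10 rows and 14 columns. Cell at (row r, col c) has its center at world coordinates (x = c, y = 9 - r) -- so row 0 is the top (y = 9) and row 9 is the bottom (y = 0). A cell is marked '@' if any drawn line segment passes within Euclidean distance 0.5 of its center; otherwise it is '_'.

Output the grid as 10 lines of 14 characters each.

Answer: ______________
______________
__@@@@@_______
__@___@_______
__@___@_______
__@___@_______
__@___________
__@___________
__@___________
__@___________

Derivation:
Segment 0: (6,4) -> (6,7)
Segment 1: (6,7) -> (2,7)
Segment 2: (2,7) -> (2,1)
Segment 3: (2,1) -> (2,-0)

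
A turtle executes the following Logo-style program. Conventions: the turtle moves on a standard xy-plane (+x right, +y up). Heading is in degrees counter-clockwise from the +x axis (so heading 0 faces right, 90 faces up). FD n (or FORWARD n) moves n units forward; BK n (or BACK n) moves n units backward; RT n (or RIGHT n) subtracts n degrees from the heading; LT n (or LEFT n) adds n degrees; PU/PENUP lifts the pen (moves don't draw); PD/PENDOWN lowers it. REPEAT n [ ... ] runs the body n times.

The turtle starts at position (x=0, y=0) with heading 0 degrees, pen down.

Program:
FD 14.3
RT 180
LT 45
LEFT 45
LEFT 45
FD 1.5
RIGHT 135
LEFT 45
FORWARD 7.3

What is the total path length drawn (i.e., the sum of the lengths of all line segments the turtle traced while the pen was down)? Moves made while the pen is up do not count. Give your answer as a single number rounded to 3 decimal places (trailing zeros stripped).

Executing turtle program step by step:
Start: pos=(0,0), heading=0, pen down
FD 14.3: (0,0) -> (14.3,0) [heading=0, draw]
RT 180: heading 0 -> 180
LT 45: heading 180 -> 225
LT 45: heading 225 -> 270
LT 45: heading 270 -> 315
FD 1.5: (14.3,0) -> (15.361,-1.061) [heading=315, draw]
RT 135: heading 315 -> 180
LT 45: heading 180 -> 225
FD 7.3: (15.361,-1.061) -> (10.199,-6.223) [heading=225, draw]
Final: pos=(10.199,-6.223), heading=225, 3 segment(s) drawn

Segment lengths:
  seg 1: (0,0) -> (14.3,0), length = 14.3
  seg 2: (14.3,0) -> (15.361,-1.061), length = 1.5
  seg 3: (15.361,-1.061) -> (10.199,-6.223), length = 7.3
Total = 23.1

Answer: 23.1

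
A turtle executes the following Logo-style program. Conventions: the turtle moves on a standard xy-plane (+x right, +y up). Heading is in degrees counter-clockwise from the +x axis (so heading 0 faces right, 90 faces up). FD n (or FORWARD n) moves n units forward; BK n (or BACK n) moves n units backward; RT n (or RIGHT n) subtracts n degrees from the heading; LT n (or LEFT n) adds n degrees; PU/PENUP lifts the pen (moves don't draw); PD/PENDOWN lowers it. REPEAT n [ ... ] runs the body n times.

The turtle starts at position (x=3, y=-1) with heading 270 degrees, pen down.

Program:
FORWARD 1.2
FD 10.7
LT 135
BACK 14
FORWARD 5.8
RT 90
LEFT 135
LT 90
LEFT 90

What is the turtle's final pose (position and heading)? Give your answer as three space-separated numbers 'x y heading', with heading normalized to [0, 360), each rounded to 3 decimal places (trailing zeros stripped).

Executing turtle program step by step:
Start: pos=(3,-1), heading=270, pen down
FD 1.2: (3,-1) -> (3,-2.2) [heading=270, draw]
FD 10.7: (3,-2.2) -> (3,-12.9) [heading=270, draw]
LT 135: heading 270 -> 45
BK 14: (3,-12.9) -> (-6.899,-22.799) [heading=45, draw]
FD 5.8: (-6.899,-22.799) -> (-2.798,-18.698) [heading=45, draw]
RT 90: heading 45 -> 315
LT 135: heading 315 -> 90
LT 90: heading 90 -> 180
LT 90: heading 180 -> 270
Final: pos=(-2.798,-18.698), heading=270, 4 segment(s) drawn

Answer: -2.798 -18.698 270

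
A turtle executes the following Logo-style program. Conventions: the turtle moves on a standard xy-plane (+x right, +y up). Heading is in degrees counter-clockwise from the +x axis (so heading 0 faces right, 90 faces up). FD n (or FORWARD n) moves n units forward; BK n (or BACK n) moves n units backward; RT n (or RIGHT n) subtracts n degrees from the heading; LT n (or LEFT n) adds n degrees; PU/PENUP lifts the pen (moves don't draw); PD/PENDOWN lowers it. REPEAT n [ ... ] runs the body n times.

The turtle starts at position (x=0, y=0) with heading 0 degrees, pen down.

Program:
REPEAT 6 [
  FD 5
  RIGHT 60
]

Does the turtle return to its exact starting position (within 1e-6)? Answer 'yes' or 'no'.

Executing turtle program step by step:
Start: pos=(0,0), heading=0, pen down
REPEAT 6 [
  -- iteration 1/6 --
  FD 5: (0,0) -> (5,0) [heading=0, draw]
  RT 60: heading 0 -> 300
  -- iteration 2/6 --
  FD 5: (5,0) -> (7.5,-4.33) [heading=300, draw]
  RT 60: heading 300 -> 240
  -- iteration 3/6 --
  FD 5: (7.5,-4.33) -> (5,-8.66) [heading=240, draw]
  RT 60: heading 240 -> 180
  -- iteration 4/6 --
  FD 5: (5,-8.66) -> (0,-8.66) [heading=180, draw]
  RT 60: heading 180 -> 120
  -- iteration 5/6 --
  FD 5: (0,-8.66) -> (-2.5,-4.33) [heading=120, draw]
  RT 60: heading 120 -> 60
  -- iteration 6/6 --
  FD 5: (-2.5,-4.33) -> (0,0) [heading=60, draw]
  RT 60: heading 60 -> 0
]
Final: pos=(0,0), heading=0, 6 segment(s) drawn

Start position: (0, 0)
Final position: (0, 0)
Distance = 0; < 1e-6 -> CLOSED

Answer: yes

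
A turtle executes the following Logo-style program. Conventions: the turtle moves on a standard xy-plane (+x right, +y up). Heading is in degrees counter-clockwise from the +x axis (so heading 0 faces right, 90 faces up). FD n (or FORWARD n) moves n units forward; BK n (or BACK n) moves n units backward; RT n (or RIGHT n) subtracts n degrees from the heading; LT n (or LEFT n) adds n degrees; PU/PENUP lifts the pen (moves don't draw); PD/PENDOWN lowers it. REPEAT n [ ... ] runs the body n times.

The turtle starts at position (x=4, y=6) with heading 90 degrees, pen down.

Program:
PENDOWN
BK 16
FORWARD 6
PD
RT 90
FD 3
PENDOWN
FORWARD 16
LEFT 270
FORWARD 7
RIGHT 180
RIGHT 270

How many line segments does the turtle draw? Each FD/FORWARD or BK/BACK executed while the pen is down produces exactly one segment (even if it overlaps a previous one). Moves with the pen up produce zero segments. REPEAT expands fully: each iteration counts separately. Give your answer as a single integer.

Executing turtle program step by step:
Start: pos=(4,6), heading=90, pen down
PD: pen down
BK 16: (4,6) -> (4,-10) [heading=90, draw]
FD 6: (4,-10) -> (4,-4) [heading=90, draw]
PD: pen down
RT 90: heading 90 -> 0
FD 3: (4,-4) -> (7,-4) [heading=0, draw]
PD: pen down
FD 16: (7,-4) -> (23,-4) [heading=0, draw]
LT 270: heading 0 -> 270
FD 7: (23,-4) -> (23,-11) [heading=270, draw]
RT 180: heading 270 -> 90
RT 270: heading 90 -> 180
Final: pos=(23,-11), heading=180, 5 segment(s) drawn
Segments drawn: 5

Answer: 5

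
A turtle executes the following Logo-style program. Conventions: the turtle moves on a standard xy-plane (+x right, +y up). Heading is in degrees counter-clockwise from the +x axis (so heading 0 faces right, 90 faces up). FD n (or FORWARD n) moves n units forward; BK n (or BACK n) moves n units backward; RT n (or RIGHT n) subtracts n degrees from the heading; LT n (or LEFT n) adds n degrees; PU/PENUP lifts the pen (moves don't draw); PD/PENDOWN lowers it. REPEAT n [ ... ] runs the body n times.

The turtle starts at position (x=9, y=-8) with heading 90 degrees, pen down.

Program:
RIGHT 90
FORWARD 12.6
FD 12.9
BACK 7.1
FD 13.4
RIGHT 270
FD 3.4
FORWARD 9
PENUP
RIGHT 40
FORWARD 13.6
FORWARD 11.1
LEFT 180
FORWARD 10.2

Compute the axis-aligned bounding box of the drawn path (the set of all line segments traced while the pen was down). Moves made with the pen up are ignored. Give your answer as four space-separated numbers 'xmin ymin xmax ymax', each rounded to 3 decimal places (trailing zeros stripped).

Answer: 9 -8 40.8 4.4

Derivation:
Executing turtle program step by step:
Start: pos=(9,-8), heading=90, pen down
RT 90: heading 90 -> 0
FD 12.6: (9,-8) -> (21.6,-8) [heading=0, draw]
FD 12.9: (21.6,-8) -> (34.5,-8) [heading=0, draw]
BK 7.1: (34.5,-8) -> (27.4,-8) [heading=0, draw]
FD 13.4: (27.4,-8) -> (40.8,-8) [heading=0, draw]
RT 270: heading 0 -> 90
FD 3.4: (40.8,-8) -> (40.8,-4.6) [heading=90, draw]
FD 9: (40.8,-4.6) -> (40.8,4.4) [heading=90, draw]
PU: pen up
RT 40: heading 90 -> 50
FD 13.6: (40.8,4.4) -> (49.542,14.818) [heading=50, move]
FD 11.1: (49.542,14.818) -> (56.677,23.321) [heading=50, move]
LT 180: heading 50 -> 230
FD 10.2: (56.677,23.321) -> (50.12,15.508) [heading=230, move]
Final: pos=(50.12,15.508), heading=230, 6 segment(s) drawn

Segment endpoints: x in {9, 21.6, 27.4, 34.5, 40.8}, y in {-8, -4.6, 4.4}
xmin=9, ymin=-8, xmax=40.8, ymax=4.4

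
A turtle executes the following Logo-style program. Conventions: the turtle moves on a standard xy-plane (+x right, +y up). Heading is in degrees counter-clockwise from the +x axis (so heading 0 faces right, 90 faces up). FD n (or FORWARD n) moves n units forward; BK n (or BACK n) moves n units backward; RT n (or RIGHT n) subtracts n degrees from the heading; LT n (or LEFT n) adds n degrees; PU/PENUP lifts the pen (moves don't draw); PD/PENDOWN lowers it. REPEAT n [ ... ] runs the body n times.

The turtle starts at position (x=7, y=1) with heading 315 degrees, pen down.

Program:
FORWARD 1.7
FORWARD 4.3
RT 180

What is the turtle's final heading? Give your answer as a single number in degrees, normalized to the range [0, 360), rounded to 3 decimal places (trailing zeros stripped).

Answer: 135

Derivation:
Executing turtle program step by step:
Start: pos=(7,1), heading=315, pen down
FD 1.7: (7,1) -> (8.202,-0.202) [heading=315, draw]
FD 4.3: (8.202,-0.202) -> (11.243,-3.243) [heading=315, draw]
RT 180: heading 315 -> 135
Final: pos=(11.243,-3.243), heading=135, 2 segment(s) drawn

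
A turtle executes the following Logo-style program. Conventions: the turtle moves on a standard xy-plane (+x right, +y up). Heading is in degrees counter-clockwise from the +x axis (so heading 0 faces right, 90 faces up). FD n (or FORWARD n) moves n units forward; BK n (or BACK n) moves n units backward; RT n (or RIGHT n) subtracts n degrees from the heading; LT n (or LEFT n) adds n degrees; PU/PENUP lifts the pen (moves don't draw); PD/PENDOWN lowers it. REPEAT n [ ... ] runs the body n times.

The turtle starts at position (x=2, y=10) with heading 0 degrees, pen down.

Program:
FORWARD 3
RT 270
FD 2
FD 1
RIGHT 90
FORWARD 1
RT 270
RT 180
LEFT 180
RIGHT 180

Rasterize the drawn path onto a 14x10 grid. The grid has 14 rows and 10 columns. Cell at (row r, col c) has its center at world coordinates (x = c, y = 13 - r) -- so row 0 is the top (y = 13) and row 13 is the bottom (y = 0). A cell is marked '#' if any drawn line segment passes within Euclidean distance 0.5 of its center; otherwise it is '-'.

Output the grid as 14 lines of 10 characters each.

Segment 0: (2,10) -> (5,10)
Segment 1: (5,10) -> (5,12)
Segment 2: (5,12) -> (5,13)
Segment 3: (5,13) -> (6,13)

Answer: -----##---
-----#----
-----#----
--####----
----------
----------
----------
----------
----------
----------
----------
----------
----------
----------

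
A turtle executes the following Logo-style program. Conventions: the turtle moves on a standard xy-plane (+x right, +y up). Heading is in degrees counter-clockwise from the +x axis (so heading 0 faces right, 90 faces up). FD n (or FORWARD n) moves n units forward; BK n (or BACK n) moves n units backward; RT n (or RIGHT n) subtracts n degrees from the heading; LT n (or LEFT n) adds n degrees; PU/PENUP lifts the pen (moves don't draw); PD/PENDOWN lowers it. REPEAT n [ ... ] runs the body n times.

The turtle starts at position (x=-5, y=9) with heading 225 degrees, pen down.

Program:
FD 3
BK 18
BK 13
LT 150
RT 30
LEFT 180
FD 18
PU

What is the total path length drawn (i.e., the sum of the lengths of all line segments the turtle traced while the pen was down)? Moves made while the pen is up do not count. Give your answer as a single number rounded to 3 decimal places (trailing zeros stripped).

Executing turtle program step by step:
Start: pos=(-5,9), heading=225, pen down
FD 3: (-5,9) -> (-7.121,6.879) [heading=225, draw]
BK 18: (-7.121,6.879) -> (5.607,19.607) [heading=225, draw]
BK 13: (5.607,19.607) -> (14.799,28.799) [heading=225, draw]
LT 150: heading 225 -> 15
RT 30: heading 15 -> 345
LT 180: heading 345 -> 165
FD 18: (14.799,28.799) -> (-2.588,33.458) [heading=165, draw]
PU: pen up
Final: pos=(-2.588,33.458), heading=165, 4 segment(s) drawn

Segment lengths:
  seg 1: (-5,9) -> (-7.121,6.879), length = 3
  seg 2: (-7.121,6.879) -> (5.607,19.607), length = 18
  seg 3: (5.607,19.607) -> (14.799,28.799), length = 13
  seg 4: (14.799,28.799) -> (-2.588,33.458), length = 18
Total = 52

Answer: 52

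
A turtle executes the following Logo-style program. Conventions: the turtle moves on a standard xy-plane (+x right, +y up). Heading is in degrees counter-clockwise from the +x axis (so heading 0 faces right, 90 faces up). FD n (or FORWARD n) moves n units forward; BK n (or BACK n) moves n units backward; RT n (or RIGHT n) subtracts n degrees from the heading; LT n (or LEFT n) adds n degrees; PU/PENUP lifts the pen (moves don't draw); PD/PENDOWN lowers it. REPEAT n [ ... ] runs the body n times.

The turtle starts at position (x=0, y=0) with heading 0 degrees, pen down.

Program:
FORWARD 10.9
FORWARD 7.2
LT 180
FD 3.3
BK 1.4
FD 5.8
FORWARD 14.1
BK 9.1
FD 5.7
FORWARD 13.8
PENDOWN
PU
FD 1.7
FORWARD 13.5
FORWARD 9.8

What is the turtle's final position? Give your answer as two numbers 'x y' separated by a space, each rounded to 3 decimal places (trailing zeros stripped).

Executing turtle program step by step:
Start: pos=(0,0), heading=0, pen down
FD 10.9: (0,0) -> (10.9,0) [heading=0, draw]
FD 7.2: (10.9,0) -> (18.1,0) [heading=0, draw]
LT 180: heading 0 -> 180
FD 3.3: (18.1,0) -> (14.8,0) [heading=180, draw]
BK 1.4: (14.8,0) -> (16.2,0) [heading=180, draw]
FD 5.8: (16.2,0) -> (10.4,0) [heading=180, draw]
FD 14.1: (10.4,0) -> (-3.7,0) [heading=180, draw]
BK 9.1: (-3.7,0) -> (5.4,0) [heading=180, draw]
FD 5.7: (5.4,0) -> (-0.3,0) [heading=180, draw]
FD 13.8: (-0.3,0) -> (-14.1,0) [heading=180, draw]
PD: pen down
PU: pen up
FD 1.7: (-14.1,0) -> (-15.8,0) [heading=180, move]
FD 13.5: (-15.8,0) -> (-29.3,0) [heading=180, move]
FD 9.8: (-29.3,0) -> (-39.1,0) [heading=180, move]
Final: pos=(-39.1,0), heading=180, 9 segment(s) drawn

Answer: -39.1 0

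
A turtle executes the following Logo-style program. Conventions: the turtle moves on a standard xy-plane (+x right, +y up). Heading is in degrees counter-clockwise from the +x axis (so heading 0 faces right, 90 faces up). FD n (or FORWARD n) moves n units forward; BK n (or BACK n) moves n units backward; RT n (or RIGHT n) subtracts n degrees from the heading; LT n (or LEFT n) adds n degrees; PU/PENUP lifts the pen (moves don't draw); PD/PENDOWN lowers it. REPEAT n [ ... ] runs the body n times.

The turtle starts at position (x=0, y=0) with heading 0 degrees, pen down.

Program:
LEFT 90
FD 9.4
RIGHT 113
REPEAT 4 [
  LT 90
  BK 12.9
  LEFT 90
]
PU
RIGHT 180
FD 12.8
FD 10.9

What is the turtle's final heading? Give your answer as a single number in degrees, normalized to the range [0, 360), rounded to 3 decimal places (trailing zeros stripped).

Answer: 157

Derivation:
Executing turtle program step by step:
Start: pos=(0,0), heading=0, pen down
LT 90: heading 0 -> 90
FD 9.4: (0,0) -> (0,9.4) [heading=90, draw]
RT 113: heading 90 -> 337
REPEAT 4 [
  -- iteration 1/4 --
  LT 90: heading 337 -> 67
  BK 12.9: (0,9.4) -> (-5.04,-2.475) [heading=67, draw]
  LT 90: heading 67 -> 157
  -- iteration 2/4 --
  LT 90: heading 157 -> 247
  BK 12.9: (-5.04,-2.475) -> (0,9.4) [heading=247, draw]
  LT 90: heading 247 -> 337
  -- iteration 3/4 --
  LT 90: heading 337 -> 67
  BK 12.9: (0,9.4) -> (-5.04,-2.475) [heading=67, draw]
  LT 90: heading 67 -> 157
  -- iteration 4/4 --
  LT 90: heading 157 -> 247
  BK 12.9: (-5.04,-2.475) -> (0,9.4) [heading=247, draw]
  LT 90: heading 247 -> 337
]
PU: pen up
RT 180: heading 337 -> 157
FD 12.8: (0,9.4) -> (-11.782,14.401) [heading=157, move]
FD 10.9: (-11.782,14.401) -> (-21.816,18.66) [heading=157, move]
Final: pos=(-21.816,18.66), heading=157, 5 segment(s) drawn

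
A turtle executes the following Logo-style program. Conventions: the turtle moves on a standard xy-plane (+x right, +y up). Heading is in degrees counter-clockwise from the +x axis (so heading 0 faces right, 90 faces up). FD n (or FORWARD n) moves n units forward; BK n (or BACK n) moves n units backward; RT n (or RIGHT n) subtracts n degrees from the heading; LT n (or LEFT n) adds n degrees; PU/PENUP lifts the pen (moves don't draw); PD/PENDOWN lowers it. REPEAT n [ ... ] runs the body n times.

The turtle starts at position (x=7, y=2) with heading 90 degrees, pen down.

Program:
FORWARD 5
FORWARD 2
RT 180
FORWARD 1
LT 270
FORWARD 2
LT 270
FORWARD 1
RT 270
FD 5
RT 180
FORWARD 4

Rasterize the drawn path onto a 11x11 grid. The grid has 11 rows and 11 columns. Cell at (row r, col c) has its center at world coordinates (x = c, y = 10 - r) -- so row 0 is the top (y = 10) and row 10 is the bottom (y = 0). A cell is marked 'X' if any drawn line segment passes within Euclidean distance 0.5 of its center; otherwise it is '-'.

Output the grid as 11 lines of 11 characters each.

Segment 0: (7,2) -> (7,7)
Segment 1: (7,7) -> (7,9)
Segment 2: (7,9) -> (7,8)
Segment 3: (7,8) -> (5,8)
Segment 4: (5,8) -> (5,9)
Segment 5: (5,9) -> (0,9)
Segment 6: (0,9) -> (4,9)

Answer: -----------
XXXXXX-X---
-----XXX---
-------X---
-------X---
-------X---
-------X---
-------X---
-------X---
-----------
-----------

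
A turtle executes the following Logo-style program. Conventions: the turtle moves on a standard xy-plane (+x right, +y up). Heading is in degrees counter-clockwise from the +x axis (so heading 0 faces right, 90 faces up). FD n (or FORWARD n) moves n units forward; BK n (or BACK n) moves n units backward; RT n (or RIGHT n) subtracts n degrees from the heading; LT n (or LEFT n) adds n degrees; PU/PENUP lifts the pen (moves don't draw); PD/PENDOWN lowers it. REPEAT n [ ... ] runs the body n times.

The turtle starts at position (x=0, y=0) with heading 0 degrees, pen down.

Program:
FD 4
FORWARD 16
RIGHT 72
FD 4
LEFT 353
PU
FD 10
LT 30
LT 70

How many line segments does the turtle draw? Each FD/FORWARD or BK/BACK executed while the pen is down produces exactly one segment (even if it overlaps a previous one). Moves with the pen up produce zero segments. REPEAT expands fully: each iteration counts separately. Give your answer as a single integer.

Answer: 3

Derivation:
Executing turtle program step by step:
Start: pos=(0,0), heading=0, pen down
FD 4: (0,0) -> (4,0) [heading=0, draw]
FD 16: (4,0) -> (20,0) [heading=0, draw]
RT 72: heading 0 -> 288
FD 4: (20,0) -> (21.236,-3.804) [heading=288, draw]
LT 353: heading 288 -> 281
PU: pen up
FD 10: (21.236,-3.804) -> (23.144,-13.62) [heading=281, move]
LT 30: heading 281 -> 311
LT 70: heading 311 -> 21
Final: pos=(23.144,-13.62), heading=21, 3 segment(s) drawn
Segments drawn: 3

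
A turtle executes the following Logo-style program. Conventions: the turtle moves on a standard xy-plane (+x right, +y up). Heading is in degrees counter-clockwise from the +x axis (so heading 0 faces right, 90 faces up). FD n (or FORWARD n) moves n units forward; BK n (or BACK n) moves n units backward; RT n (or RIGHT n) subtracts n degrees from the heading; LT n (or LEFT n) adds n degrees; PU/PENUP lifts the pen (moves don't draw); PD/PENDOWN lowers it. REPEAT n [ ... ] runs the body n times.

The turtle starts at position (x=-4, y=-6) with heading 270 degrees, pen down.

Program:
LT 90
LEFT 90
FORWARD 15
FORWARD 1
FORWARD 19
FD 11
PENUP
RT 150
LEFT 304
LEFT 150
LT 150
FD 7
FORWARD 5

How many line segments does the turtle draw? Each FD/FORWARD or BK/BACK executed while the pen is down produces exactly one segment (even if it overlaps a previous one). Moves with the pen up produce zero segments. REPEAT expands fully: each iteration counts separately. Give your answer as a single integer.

Executing turtle program step by step:
Start: pos=(-4,-6), heading=270, pen down
LT 90: heading 270 -> 0
LT 90: heading 0 -> 90
FD 15: (-4,-6) -> (-4,9) [heading=90, draw]
FD 1: (-4,9) -> (-4,10) [heading=90, draw]
FD 19: (-4,10) -> (-4,29) [heading=90, draw]
FD 11: (-4,29) -> (-4,40) [heading=90, draw]
PU: pen up
RT 150: heading 90 -> 300
LT 304: heading 300 -> 244
LT 150: heading 244 -> 34
LT 150: heading 34 -> 184
FD 7: (-4,40) -> (-10.983,39.512) [heading=184, move]
FD 5: (-10.983,39.512) -> (-15.971,39.163) [heading=184, move]
Final: pos=(-15.971,39.163), heading=184, 4 segment(s) drawn
Segments drawn: 4

Answer: 4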